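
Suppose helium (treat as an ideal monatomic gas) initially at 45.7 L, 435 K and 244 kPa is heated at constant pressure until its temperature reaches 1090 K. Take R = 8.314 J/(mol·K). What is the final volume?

115 L

Isobaric: P stays 244 kPa; V/T = const ⇒ T₂ = 1090 K, V₂ = 115 L.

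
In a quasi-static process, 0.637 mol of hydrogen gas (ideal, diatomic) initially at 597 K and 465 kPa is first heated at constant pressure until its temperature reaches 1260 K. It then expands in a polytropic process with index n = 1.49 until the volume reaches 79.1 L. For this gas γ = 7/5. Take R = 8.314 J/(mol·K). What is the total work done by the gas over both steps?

11200 J

V₁ = nRT₁/P₁ = 0.637×8.314×597/465 = 6.80 L.
Step 1 — Isobaric: P stays 465 kPa; V/T = const ⇒ T₂ = 1260 K, V₂ = 14.4 L.
W = PΔV = 465×(14.4−6.80) kPa·L = 3510 J.
ΔU = nCvΔT = 0.637×20.8×(1260−597) = 8780 J.
Q = ΔU + W = nCpΔT = 12300 J.
State after step 1: P = 465 kPa, V = 14.4 L, T = 1260 K.
Step 2 — Polytropic n=1.49: T₂ = T₁(V₁/V₂)^(n−1) = 1260×(0.181)^0.49 = 546 K; P₂ = P₁(V₁/V₂)^n = 36.6 kPa.
W = (P₁V₁−P₂V₂)/(n−1) = (465×14.4−36.6×79.1)/0.49 = 7720 J.
ΔU = nCvΔT = 0.637×20.8×(546−1260) = -9450 J.
Q = ΔU + W = -1740 J.
Net over both steps: W = 11200 J, Q = 10600 J, ΔU = -676 J.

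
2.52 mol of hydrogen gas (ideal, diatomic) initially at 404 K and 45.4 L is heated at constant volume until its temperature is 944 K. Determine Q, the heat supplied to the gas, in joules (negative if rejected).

P₁ = nRT₁/V₁ = 2.52×8.314×404/45.4 = 186 kPa.
Isochoric: V stays 45.4 L; P/T = const ⇒ T₂ = 944 K, P₂ = 436 kPa.
W = 0 (no volume change).
ΔU = nCvΔT = 2.52×20.8×(944−404) = 28300 J.
Q = ΔU = 28300 J.

28300 J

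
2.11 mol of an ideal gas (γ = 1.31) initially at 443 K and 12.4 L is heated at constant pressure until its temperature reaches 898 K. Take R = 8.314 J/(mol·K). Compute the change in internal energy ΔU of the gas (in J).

25700 J

P₁ = nRT₁/V₁ = 2.11×8.314×443/12.4 = 627 kPa.
Isobaric: P stays 627 kPa; V/T = const ⇒ T₂ = 898 K, V₂ = 25.1 L.
For an ideal gas ΔU = nCvΔT with Cv = R/(γ−1) = 26.8 J/(mol·K).
ΔU = 2.11×26.8×(898−443) = 25700 J.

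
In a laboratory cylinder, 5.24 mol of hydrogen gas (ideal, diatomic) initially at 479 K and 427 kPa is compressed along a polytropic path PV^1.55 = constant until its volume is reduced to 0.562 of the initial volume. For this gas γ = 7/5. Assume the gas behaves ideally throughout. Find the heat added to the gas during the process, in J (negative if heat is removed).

5310 J

V₁ = nRT₁/P₁ = 5.24×8.314×479/427 = 48.9 L.
Polytropic n=1.55: T₂ = T₁(V₁/V₂)^(n−1) = 479×(1.78)^0.55 = 658 K; P₂ = P₁(V₁/V₂)^n = 1040 kPa.
W = (P₁V₁−P₂V₂)/(n−1) = (427×48.9−1040×27.5)/0.55 = -14100 J.
ΔU = nCvΔT = 5.24×20.8×(658−479) = 19500 J.
Q = ΔU + W = 5310 J.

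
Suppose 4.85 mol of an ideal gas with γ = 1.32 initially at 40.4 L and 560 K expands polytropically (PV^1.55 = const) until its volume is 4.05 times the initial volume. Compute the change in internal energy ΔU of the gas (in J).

P₁ = nRT₁/V₁ = 4.85×8.314×560/40.4 = 559 kPa.
Polytropic n=1.55: T₂ = T₁(V₁/V₂)^(n−1) = 560×(0.247)^0.55 = 259 K; P₂ = P₁(V₁/V₂)^n = 63.9 kPa.
For an ideal gas ΔU = nCvΔT with Cv = R/(γ−1) = 26.0 J/(mol·K).
ΔU = 4.85×26.0×(259−560) = -37900 J.

-37900 J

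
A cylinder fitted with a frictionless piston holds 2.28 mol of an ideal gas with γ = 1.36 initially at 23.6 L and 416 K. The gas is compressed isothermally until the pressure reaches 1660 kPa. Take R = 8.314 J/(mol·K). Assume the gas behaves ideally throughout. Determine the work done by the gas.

-12600 J

P₁ = nRT₁/V₁ = 2.28×8.314×416/23.6 = 334 kPa.
Isothermal: T stays 416 K; PV = const ⇒ V₂ = 4.75 L, P₂ = 1660 kPa.
W = nRT ln(V₂/V₁) = 2.28×8.314×416×ln(0.201) = -12600 J.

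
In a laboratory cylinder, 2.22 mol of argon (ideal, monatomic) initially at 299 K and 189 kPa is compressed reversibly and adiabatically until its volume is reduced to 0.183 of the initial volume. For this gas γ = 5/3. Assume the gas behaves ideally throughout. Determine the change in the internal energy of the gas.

17400 J

V₁ = nRT₁/P₁ = 2.22×8.314×299/189 = 29.2 L.
Adiabatic: TV^(γ−1) = const ⇒ T₂ = 299×(5.46)^0.667 = 928 K; PV^γ = const ⇒ P₂ = 3200 kPa.
For an ideal gas ΔU = nCvΔT with Cv = (3/2)R = 12.5 J/(mol·K).
ΔU = 2.22×12.5×(928−299) = 17400 J.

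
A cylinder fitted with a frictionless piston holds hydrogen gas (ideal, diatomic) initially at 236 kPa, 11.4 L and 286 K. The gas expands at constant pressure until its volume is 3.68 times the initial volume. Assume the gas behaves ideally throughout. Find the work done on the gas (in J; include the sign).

-7210 J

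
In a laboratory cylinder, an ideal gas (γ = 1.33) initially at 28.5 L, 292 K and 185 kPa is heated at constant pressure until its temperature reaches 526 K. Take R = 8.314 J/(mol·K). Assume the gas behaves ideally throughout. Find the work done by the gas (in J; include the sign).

n = P₁V₁/(RT₁) = 185×28.5/(8.314×292) = 2.17 mol.
Isobaric: P stays 185 kPa; V/T = const ⇒ T₂ = 526 K, V₂ = 51.3 L.
W = PΔV = 185×(51.3−28.5) kPa·L = 4230 J.

4230 J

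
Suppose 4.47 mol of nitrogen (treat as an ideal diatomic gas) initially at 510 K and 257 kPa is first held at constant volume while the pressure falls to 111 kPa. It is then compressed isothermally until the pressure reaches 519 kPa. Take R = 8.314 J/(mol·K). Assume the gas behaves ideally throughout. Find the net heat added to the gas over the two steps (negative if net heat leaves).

-39500 J

V₁ = nRT₁/P₁ = 4.47×8.314×510/257 = 73.7 L.
Step 1 — Isochoric: V stays 73.7 L; P/T = const ⇒ T₂ = 220 K, P₂ = 111 kPa.
W = 0 (no volume change).
ΔU = nCvΔT = 4.47×20.8×(220−510) = -26900 J.
Q = ΔU = -26900 J.
State after step 1: P = 111 kPa, V = 73.7 L, T = 220 K.
Step 2 — Isothermal: T stays 220 K; PV = const ⇒ V₂ = 15.8 L, P₂ = 519 kPa.
ΔU = 0 (ideal gas, T constant).
W = nRT ln(V₂/V₁) = 4.47×8.314×220×ln(0.214) = -12600 J.
Q = ΔU + W = -12600 J.
Net over both steps: W = -12600 J, Q = -39500 J, ΔU = -26900 J.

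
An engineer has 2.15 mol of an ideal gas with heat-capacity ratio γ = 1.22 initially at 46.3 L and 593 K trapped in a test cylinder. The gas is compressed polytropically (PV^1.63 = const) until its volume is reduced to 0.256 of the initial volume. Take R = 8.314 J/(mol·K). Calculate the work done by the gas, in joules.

P₁ = nRT₁/V₁ = 2.15×8.314×593/46.3 = 229 kPa.
Polytropic n=1.63: T₂ = T₁(V₁/V₂)^(n−1) = 593×(3.91)^0.63 = 1400 K; P₂ = P₁(V₁/V₂)^n = 2110 kPa.
W = (P₁V₁−P₂V₂)/(n−1) = (229×46.3−2110×11.9)/0.63 = -22900 J.

-22900 J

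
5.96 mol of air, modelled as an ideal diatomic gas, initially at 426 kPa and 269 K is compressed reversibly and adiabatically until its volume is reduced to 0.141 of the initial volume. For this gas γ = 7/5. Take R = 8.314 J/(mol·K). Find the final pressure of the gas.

V₁ = nRT₁/P₁ = 5.96×8.314×269/426 = 31.3 L.
Adiabatic: TV^(γ−1) = const ⇒ T₂ = 269×(7.09)^0.400 = 589 K; PV^γ = const ⇒ P₂ = 6610 kPa.

6610 kPa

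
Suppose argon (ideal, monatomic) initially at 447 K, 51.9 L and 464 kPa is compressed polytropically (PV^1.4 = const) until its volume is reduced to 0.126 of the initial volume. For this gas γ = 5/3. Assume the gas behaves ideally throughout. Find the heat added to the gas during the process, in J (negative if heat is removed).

-31100 J

n = P₁V₁/(RT₁) = 464×51.9/(8.314×447) = 6.48 mol.
Polytropic n=1.4: T₂ = T₁(V₁/V₂)^(n−1) = 447×(7.94)^0.40 = 1020 K; P₂ = P₁(V₁/V₂)^n = 8430 kPa.
W = (P₁V₁−P₂V₂)/(n−1) = (464×51.9−8430×6.54)/0.40 = -77700 J.
ΔU = nCvΔT = 6.48×12.5×(1020−447) = 46600 J.
Q = ΔU + W = -31100 J.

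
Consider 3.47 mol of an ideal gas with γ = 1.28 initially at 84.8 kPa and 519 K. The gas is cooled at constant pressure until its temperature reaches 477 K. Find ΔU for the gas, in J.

-4330 J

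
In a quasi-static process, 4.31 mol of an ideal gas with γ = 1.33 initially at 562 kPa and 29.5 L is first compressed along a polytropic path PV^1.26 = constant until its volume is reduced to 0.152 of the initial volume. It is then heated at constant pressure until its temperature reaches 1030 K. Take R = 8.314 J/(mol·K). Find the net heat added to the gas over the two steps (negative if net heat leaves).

31200 J

T₁ = P₁V₁/(nR) = 562×29.5/(4.31×8.314) = 463 K.
Step 1 — Polytropic n=1.26: T₂ = T₁(V₁/V₂)^(n−1) = 463×(6.58)^0.26 = 755 K; P₂ = P₁(V₁/V₂)^n = 6030 kPa.
W = (P₁V₁−P₂V₂)/(n−1) = (562×29.5−6030×4.48)/0.26 = -40300 J.
ΔU = nCvΔT = 4.31×25.2×(755−463) = 31800 J.
Q = ΔU + W = -8550 J.
State after step 1: P = 6030 kPa, V = 4.48 L, T = 755 K.
Step 2 — Isobaric: P stays 6030 kPa; V/T = const ⇒ T₂ = 1030 K, V₂ = 6.12 L.
W = PΔV = 6030×(6.12−4.48) kPa·L = 9850 J.
ΔU = nCvΔT = 4.31×25.2×(1030−755) = 29900 J.
Q = ΔU + W = nCpΔT = 39700 J.
Net over both steps: W = -30400 J, Q = 31200 J, ΔU = 61600 J.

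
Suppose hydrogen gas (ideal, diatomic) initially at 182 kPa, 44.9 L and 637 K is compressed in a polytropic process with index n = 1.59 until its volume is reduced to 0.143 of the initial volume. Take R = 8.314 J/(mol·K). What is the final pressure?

4010 kPa

Polytropic n=1.59: T₂ = T₁(V₁/V₂)^(n−1) = 637×(6.99)^0.59 = 2010 K; P₂ = P₁(V₁/V₂)^n = 4010 kPa.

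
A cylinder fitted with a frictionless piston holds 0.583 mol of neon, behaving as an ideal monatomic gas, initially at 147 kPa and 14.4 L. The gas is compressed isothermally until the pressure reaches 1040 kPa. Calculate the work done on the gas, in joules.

T₁ = P₁V₁/(nR) = 147×14.4/(0.583×8.314) = 437 K.
Isothermal: T stays 437 K; PV = const ⇒ V₂ = 2.04 L, P₂ = 1040 kPa.
W = nRT ln(V₂/V₁) = 0.583×8.314×437×ln(0.141) = -4140 J.
Work done on the gas = −W_by = 4140 J.

4140 J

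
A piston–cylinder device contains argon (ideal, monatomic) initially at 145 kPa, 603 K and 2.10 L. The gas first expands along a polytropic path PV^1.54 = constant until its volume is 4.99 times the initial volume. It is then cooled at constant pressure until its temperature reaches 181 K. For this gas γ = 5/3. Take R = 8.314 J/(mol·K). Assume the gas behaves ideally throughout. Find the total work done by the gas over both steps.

291 J

n = P₁V₁/(RT₁) = 145×2.10/(8.314×603) = 0.0607 mol.
Step 1 — Polytropic n=1.54: T₂ = T₁(V₁/V₂)^(n−1) = 603×(0.200)^0.54 = 253 K; P₂ = P₁(V₁/V₂)^n = 12.2 kPa.
W = (P₁V₁−P₂V₂)/(n−1) = (145×2.10−12.2×10.5)/0.54 = 327 J.
ΔU = nCvΔT = 0.0607×12.5×(253−603) = -265 J.
Q = ΔU + W = 62.2 J.
State after step 1: P = 12.2 kPa, V = 10.5 L, T = 253 K.
Step 2 — Isobaric: P stays 12.2 kPa; V/T = const ⇒ T₂ = 181 K, V₂ = 7.49 L.
W = PΔV = 12.2×(7.49−10.5) kPa·L = -36.4 J.
ΔU = nCvΔT = 0.0607×12.5×(181−253) = -54.6 J.
Q = ΔU + W = nCpΔT = -91.1 J.
Net over both steps: W = 291 J, Q = -28.9 J, ΔU = -320 J.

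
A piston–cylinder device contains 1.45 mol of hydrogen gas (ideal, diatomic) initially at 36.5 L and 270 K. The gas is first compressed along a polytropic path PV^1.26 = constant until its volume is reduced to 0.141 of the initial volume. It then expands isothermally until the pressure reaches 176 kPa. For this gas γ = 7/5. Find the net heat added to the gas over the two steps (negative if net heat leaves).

P₁ = nRT₁/V₁ = 1.45×8.314×270/36.5 = 89.2 kPa.
Step 1 — Polytropic n=1.26: T₂ = T₁(V₁/V₂)^(n−1) = 270×(7.09)^0.26 = 449 K; P₂ = P₁(V₁/V₂)^n = 1050 kPa.
W = (P₁V₁−P₂V₂)/(n−1) = (89.2×36.5−1050×5.15)/0.26 = -8310 J.
ΔU = nCvΔT = 1.45×20.8×(449−270) = 5400 J.
Q = ΔU + W = -2910 J.
State after step 1: P = 1050 kPa, V = 5.15 L, T = 449 K.
Step 2 — Isothermal: T stays 449 K; PV = const ⇒ V₂ = 30.8 L, P₂ = 176 kPa.
ΔU = 0 (ideal gas, T constant).
W = nRT ln(V₂/V₁) = 1.45×8.314×449×ln(5.98) = 9690 J.
Q = ΔU + W = 9690 J.
Net over both steps: W = 1370 J, Q = 6780 J, ΔU = 5400 J.

6780 J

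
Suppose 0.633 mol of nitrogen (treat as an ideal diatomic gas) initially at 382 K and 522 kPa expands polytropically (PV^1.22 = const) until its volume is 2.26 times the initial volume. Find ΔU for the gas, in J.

V₁ = nRT₁/P₁ = 0.633×8.314×382/522 = 3.85 L.
Polytropic n=1.22: T₂ = T₁(V₁/V₂)^(n−1) = 382×(0.442)^0.22 = 319 K; P₂ = P₁(V₁/V₂)^n = 193 kPa.
For an ideal gas ΔU = nCvΔT with Cv = (5/2)R = 20.8 J/(mol·K).
ΔU = 0.633×20.8×(319−382) = -825 J.

-825 J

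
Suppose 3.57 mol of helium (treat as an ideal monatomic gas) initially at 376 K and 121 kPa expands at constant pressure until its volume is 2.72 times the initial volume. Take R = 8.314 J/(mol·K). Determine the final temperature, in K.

V₁ = nRT₁/P₁ = 3.57×8.314×376/121 = 92.2 L.
Isobaric: P stays 121 kPa; V/T = const ⇒ T₂ = 1020 K, V₂ = 251 L.

1020 K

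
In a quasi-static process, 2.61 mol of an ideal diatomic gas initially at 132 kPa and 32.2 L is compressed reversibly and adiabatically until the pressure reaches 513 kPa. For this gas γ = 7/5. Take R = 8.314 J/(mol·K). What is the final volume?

12.2 L

T₁ = P₁V₁/(nR) = 132×32.2/(2.61×8.314) = 196 K.
Adiabatic: T₂/T₁ = (P₂/P₁)^((γ−1)/γ) ⇒ T₂ = 196×(3.89)^0.286 = 289 K; V₂ = 12.2 L.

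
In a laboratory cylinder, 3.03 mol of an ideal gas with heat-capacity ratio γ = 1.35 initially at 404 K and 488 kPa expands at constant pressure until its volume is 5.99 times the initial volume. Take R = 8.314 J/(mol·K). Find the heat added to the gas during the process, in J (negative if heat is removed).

V₁ = nRT₁/P₁ = 3.03×8.314×404/488 = 20.9 L.
Isobaric: P stays 488 kPa; V/T = const ⇒ T₂ = 2420 K, V₂ = 125 L.
W = PΔV = 488×(125−20.9) kPa·L = 50800 J.
ΔU = nCvΔT = 3.03×23.8×(2420−404) = 145000 J.
Q = ΔU + W = nCpΔT = 196000 J.

196000 J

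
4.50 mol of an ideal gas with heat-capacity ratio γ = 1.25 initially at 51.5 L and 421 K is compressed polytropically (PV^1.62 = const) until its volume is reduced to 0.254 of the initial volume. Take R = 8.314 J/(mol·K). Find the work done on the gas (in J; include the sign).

P₁ = nRT₁/V₁ = 4.50×8.314×421/51.5 = 306 kPa.
Polytropic n=1.62: T₂ = T₁(V₁/V₂)^(n−1) = 421×(3.94)^0.62 = 985 K; P₂ = P₁(V₁/V₂)^n = 2820 kPa.
W = (P₁V₁−P₂V₂)/(n−1) = (306×51.5−2820×13.1)/0.62 = -34000 J.
Work done on the gas = −W_by = 34000 J.

34000 J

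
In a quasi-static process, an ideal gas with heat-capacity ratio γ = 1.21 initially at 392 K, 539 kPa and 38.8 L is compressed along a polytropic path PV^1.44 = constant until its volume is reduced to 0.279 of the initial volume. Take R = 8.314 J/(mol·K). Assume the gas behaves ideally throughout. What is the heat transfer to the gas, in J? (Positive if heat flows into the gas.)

n = P₁V₁/(RT₁) = 539×38.8/(8.314×392) = 6.42 mol.
Polytropic n=1.44: T₂ = T₁(V₁/V₂)^(n−1) = 392×(3.58)^0.44 = 687 K; P₂ = P₁(V₁/V₂)^n = 3390 kPa.
W = (P₁V₁−P₂V₂)/(n−1) = (539×38.8−3390×10.8)/0.44 = -35800 J.
ΔU = nCvΔT = 6.42×39.6×(687−392) = 75000 J.
Q = ΔU + W = 39200 J.

39200 J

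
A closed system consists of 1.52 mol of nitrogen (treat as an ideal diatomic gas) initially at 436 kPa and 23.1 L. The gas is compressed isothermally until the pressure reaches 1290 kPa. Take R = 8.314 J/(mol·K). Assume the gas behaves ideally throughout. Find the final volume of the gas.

7.81 L

T₁ = P₁V₁/(nR) = 436×23.1/(1.52×8.314) = 797 K.
Isothermal: T stays 797 K; PV = const ⇒ V₂ = 7.81 L, P₂ = 1290 kPa.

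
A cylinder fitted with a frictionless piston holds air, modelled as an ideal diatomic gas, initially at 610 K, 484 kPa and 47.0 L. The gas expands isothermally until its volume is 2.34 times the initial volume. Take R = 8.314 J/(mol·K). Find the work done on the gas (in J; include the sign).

-19300 J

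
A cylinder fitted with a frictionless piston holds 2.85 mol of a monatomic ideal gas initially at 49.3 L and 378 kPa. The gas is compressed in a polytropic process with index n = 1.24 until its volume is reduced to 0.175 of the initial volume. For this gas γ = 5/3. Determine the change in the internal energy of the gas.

14500 J

T₁ = P₁V₁/(nR) = 378×49.3/(2.85×8.314) = 786 K.
Polytropic n=1.24: T₂ = T₁(V₁/V₂)^(n−1) = 786×(5.71)^0.24 = 1190 K; P₂ = P₁(V₁/V₂)^n = 3280 kPa.
For an ideal gas ΔU = nCvΔT with Cv = (3/2)R = 12.5 J/(mol·K).
ΔU = 2.85×12.5×(1190−786) = 14500 J.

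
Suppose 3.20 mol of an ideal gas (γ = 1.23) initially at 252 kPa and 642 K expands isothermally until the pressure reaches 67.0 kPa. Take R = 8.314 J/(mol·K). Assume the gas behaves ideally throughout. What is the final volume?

255 L

V₁ = nRT₁/P₁ = 3.20×8.314×642/252 = 67.8 L.
Isothermal: T stays 642 K; PV = const ⇒ V₂ = 255 L, P₂ = 67.0 kPa.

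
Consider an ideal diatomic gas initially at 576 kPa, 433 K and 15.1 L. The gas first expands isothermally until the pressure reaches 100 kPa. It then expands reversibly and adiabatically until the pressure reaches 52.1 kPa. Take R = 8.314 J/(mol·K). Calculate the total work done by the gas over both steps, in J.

n = P₁V₁/(RT₁) = 576×15.1/(8.314×433) = 2.42 mol.
Step 1 — Isothermal: T stays 433 K; PV = const ⇒ V₂ = 87.0 L, P₂ = 100 kPa.
ΔU = 0 (ideal gas, T constant).
W = nRT ln(V₂/V₁) = 2.42×8.314×433×ln(5.76) = 15200 J.
Q = ΔU + W = 15200 J.
State after step 1: P = 100 kPa, V = 87.0 L, T = 433 K.
Step 2 — Adiabatic: T₂/T₁ = (P₂/P₁)^((γ−1)/γ) ⇒ T₂ = 433×(0.521)^0.286 = 359 K; V₂ = 139 L.
ΔU = nCvΔT = 2.42×20.8×(359−433) = -3700 J.
Q = 0 for an adiabatic process, so W = −ΔU = 3700 J.
Net over both steps: W = 18900 J, Q = 15200 J, ΔU = -3700 J.

18900 J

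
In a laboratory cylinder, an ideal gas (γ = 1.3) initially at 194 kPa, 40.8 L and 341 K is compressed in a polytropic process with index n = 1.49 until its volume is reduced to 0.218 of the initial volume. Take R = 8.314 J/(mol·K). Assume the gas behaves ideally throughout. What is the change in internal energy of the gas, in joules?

29300 J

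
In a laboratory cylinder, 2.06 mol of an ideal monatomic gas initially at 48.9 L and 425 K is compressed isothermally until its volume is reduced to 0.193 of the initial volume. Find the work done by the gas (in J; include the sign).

P₁ = nRT₁/V₁ = 2.06×8.314×425/48.9 = 149 kPa.
Isothermal: T stays 425 K; PV = const ⇒ V₂ = 9.44 L, P₂ = 771 kPa.
W = nRT ln(V₂/V₁) = 2.06×8.314×425×ln(0.193) = -12000 J.

-12000 J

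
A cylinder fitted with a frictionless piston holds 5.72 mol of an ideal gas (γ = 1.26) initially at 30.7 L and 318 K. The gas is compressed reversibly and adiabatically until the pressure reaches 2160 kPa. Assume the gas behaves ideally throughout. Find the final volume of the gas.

P₁ = nRT₁/V₁ = 5.72×8.314×318/30.7 = 493 kPa.
Adiabatic: T₂/T₁ = (P₂/P₁)^((γ−1)/γ) ⇒ T₂ = 318×(4.38)^0.206 = 431 K; V₂ = 9.50 L.

9.50 L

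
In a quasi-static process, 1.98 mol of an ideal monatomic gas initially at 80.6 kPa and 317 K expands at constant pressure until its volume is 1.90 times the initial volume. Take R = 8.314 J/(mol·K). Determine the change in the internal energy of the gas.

V₁ = nRT₁/P₁ = 1.98×8.314×317/80.6 = 64.7 L.
Isobaric: P stays 80.6 kPa; V/T = const ⇒ T₂ = 602 K, V₂ = 123 L.
For an ideal gas ΔU = nCvΔT with Cv = (3/2)R = 12.5 J/(mol·K).
ΔU = 1.98×12.5×(602−317) = 7040 J.

7040 J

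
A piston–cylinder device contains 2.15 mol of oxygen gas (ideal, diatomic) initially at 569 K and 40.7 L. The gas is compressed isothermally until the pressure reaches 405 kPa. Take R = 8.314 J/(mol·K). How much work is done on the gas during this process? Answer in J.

4910 J

P₁ = nRT₁/V₁ = 2.15×8.314×569/40.7 = 250 kPa.
Isothermal: T stays 569 K; PV = const ⇒ V₂ = 25.1 L, P₂ = 405 kPa.
W = nRT ln(V₂/V₁) = 2.15×8.314×569×ln(0.617) = -4910 J.
Work done on the gas = −W_by = 4910 J.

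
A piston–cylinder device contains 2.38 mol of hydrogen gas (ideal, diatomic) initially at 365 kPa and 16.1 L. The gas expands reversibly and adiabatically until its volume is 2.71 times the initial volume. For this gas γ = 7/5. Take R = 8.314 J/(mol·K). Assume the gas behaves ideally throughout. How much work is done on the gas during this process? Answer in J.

-4830 J

T₁ = P₁V₁/(nR) = 365×16.1/(2.38×8.314) = 297 K.
Adiabatic: TV^(γ−1) = const ⇒ T₂ = 297×(0.369)^0.400 = 199 K; PV^γ = const ⇒ P₂ = 90.4 kPa.
ΔU = nCvΔT = 2.38×20.8×(199−297) = -4830 J.
Q = 0 for an adiabatic process, so W = −ΔU = 4830 J.
Work done on the gas = −W_by = -4830 J.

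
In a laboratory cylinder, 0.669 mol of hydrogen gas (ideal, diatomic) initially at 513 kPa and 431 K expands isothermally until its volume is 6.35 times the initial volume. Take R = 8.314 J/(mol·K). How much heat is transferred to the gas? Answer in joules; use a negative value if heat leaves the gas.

4430 J

V₁ = nRT₁/P₁ = 0.669×8.314×431/513 = 4.67 L.
Isothermal: T stays 431 K; PV = const ⇒ V₂ = 29.7 L, P₂ = 80.8 kPa.
ΔU = 0 (ideal gas, T constant).
W = nRT ln(V₂/V₁) = 0.669×8.314×431×ln(6.35) = 4430 J.
Q = ΔU + W = 4430 J.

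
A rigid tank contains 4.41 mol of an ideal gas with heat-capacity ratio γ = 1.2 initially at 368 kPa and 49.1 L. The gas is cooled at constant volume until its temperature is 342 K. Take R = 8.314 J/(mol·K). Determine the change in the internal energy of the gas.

-27600 J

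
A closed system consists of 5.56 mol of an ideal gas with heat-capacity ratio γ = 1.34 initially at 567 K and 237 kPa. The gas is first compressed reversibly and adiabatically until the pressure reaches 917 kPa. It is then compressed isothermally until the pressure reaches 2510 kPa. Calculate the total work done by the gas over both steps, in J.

-68800 J

V₁ = nRT₁/P₁ = 5.56×8.314×567/237 = 111 L.
Step 1 — Adiabatic: T₂/T₁ = (P₂/P₁)^((γ−1)/γ) ⇒ T₂ = 567×(3.87)^0.254 = 799 K; V₂ = 40.3 L.
ΔU = nCvΔT = 5.56×24.5×(799−567) = 31600 J.
Q = 0 for an adiabatic process, so W = −ΔU = -31600 J.
State after step 1: P = 917 kPa, V = 40.3 L, T = 799 K.
Step 2 — Isothermal: T stays 799 K; PV = const ⇒ V₂ = 14.7 L, P₂ = 2510 kPa.
ΔU = 0 (ideal gas, T constant).
W = nRT ln(V₂/V₁) = 5.56×8.314×799×ln(0.365) = -37200 J.
Q = ΔU + W = -37200 J.
Net over both steps: W = -68800 J, Q = -37200 J, ΔU = 31600 J.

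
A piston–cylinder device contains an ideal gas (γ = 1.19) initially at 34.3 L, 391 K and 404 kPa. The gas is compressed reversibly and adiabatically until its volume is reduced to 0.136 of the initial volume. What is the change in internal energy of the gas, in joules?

n = P₁V₁/(RT₁) = 404×34.3/(8.314×391) = 4.26 mol.
Adiabatic: TV^(γ−1) = const ⇒ T₂ = 391×(7.35)^0.190 = 571 K; PV^γ = const ⇒ P₂ = 4340 kPa.
For an ideal gas ΔU = nCvΔT with Cv = R/(γ−1) = 43.8 J/(mol·K).
ΔU = 4.26×43.8×(571−391) = 33600 J.

33600 J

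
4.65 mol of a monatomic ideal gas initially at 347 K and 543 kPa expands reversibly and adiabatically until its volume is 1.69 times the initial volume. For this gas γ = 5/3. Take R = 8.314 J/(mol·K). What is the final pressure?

226 kPa

V₁ = nRT₁/P₁ = 4.65×8.314×347/543 = 24.7 L.
Adiabatic: TV^(γ−1) = const ⇒ T₂ = 347×(0.592)^0.667 = 245 K; PV^γ = const ⇒ P₂ = 226 kPa.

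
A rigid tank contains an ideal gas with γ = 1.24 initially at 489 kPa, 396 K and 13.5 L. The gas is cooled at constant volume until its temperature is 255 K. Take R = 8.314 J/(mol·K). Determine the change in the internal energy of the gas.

n = P₁V₁/(RT₁) = 489×13.5/(8.314×396) = 2.01 mol.
Isochoric: V stays 13.5 L; P/T = const ⇒ T₂ = 255 K, P₂ = 315 kPa.
For an ideal gas ΔU = nCvΔT with Cv = R/(γ−1) = 34.6 J/(mol·K).
ΔU = 2.01×34.6×(255−396) = -9790 J.

-9790 J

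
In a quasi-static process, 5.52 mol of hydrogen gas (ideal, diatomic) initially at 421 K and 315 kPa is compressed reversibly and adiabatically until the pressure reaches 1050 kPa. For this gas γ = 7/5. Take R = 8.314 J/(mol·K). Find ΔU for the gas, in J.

V₁ = nRT₁/P₁ = 5.52×8.314×421/315 = 61.3 L.
Adiabatic: T₂/T₁ = (P₂/P₁)^((γ−1)/γ) ⇒ T₂ = 421×(3.33)^0.286 = 594 K; V₂ = 26.0 L.
For an ideal gas ΔU = nCvΔT with Cv = (5/2)R = 20.8 J/(mol·K).
ΔU = 5.52×20.8×(594−421) = 19800 J.

19800 J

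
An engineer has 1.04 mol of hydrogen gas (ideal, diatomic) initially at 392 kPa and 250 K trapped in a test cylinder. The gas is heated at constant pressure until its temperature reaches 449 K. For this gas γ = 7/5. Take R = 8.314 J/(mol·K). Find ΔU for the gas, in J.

V₁ = nRT₁/P₁ = 1.04×8.314×250/392 = 5.51 L.
Isobaric: P stays 392 kPa; V/T = const ⇒ T₂ = 449 K, V₂ = 9.90 L.
For an ideal gas ΔU = nCvΔT with Cv = (5/2)R = 20.8 J/(mol·K).
ΔU = 1.04×20.8×(449−250) = 4300 J.

4300 J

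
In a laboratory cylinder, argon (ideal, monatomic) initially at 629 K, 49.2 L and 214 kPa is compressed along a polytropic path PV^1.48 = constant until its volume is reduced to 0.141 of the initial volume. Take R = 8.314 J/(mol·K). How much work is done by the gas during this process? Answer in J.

n = P₁V₁/(RT₁) = 214×49.2/(8.314×629) = 2.01 mol.
Polytropic n=1.48: T₂ = T₁(V₁/V₂)^(n−1) = 629×(7.09)^0.48 = 1610 K; P₂ = P₁(V₁/V₂)^n = 3890 kPa.
W = (P₁V₁−P₂V₂)/(n−1) = (214×49.2−3890×6.94)/0.48 = -34200 J.

-34200 J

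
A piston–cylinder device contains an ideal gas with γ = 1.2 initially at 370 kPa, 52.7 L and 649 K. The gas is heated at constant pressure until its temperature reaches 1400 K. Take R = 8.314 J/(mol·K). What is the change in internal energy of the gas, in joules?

n = P₁V₁/(RT₁) = 370×52.7/(8.314×649) = 3.61 mol.
Isobaric: P stays 370 kPa; V/T = const ⇒ T₂ = 1400 K, V₂ = 114 L.
For an ideal gas ΔU = nCvΔT with Cv = R/(γ−1) = 41.6 J/(mol·K).
ΔU = 3.61×41.6×(1400−649) = 113000 J.

113000 J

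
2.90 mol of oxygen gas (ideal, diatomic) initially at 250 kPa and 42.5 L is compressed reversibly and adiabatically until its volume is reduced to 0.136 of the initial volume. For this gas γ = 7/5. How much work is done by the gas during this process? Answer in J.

T₁ = P₁V₁/(nR) = 250×42.5/(2.90×8.314) = 441 K.
Adiabatic: TV^(γ−1) = const ⇒ T₂ = 441×(7.35)^0.400 = 979 K; PV^γ = const ⇒ P₂ = 4080 kPa.
ΔU = nCvΔT = 2.90×20.8×(979−441) = 32400 J.
Q = 0 for an adiabatic process, so W = −ΔU = -32400 J.

-32400 J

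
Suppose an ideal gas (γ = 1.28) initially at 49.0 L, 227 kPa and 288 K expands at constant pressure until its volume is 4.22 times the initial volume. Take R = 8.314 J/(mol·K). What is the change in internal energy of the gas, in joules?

n = P₁V₁/(RT₁) = 227×49.0/(8.314×288) = 4.65 mol.
Isobaric: P stays 227 kPa; V/T = const ⇒ T₂ = 1220 K, V₂ = 207 L.
For an ideal gas ΔU = nCvΔT with Cv = R/(γ−1) = 29.7 J/(mol·K).
ΔU = 4.65×29.7×(1220−288) = 128000 J.

128000 J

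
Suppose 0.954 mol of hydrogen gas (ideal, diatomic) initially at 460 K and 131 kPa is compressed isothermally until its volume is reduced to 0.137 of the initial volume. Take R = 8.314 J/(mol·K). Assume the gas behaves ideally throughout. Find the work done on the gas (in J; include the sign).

7250 J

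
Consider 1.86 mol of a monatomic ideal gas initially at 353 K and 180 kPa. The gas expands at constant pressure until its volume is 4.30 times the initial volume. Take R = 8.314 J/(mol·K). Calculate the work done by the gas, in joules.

V₁ = nRT₁/P₁ = 1.86×8.314×353/180 = 30.3 L.
Isobaric: P stays 180 kPa; V/T = const ⇒ T₂ = 1520 K, V₂ = 130 L.
W = PΔV = 180×(130−30.3) kPa·L = 18000 J.

18000 J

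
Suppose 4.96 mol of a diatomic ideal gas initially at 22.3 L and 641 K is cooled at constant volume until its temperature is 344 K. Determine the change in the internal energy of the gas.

P₁ = nRT₁/V₁ = 4.96×8.314×641/22.3 = 1190 kPa.
Isochoric: V stays 22.3 L; P/T = const ⇒ T₂ = 344 K, P₂ = 636 kPa.
For an ideal gas ΔU = nCvΔT with Cv = (5/2)R = 20.8 J/(mol·K).
ΔU = 4.96×20.8×(344−641) = -30600 J.

-30600 J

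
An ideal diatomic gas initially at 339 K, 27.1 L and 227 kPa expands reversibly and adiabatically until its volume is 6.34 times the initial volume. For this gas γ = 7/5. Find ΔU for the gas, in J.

n = P₁V₁/(RT₁) = 227×27.1/(8.314×339) = 2.18 mol.
Adiabatic: TV^(γ−1) = const ⇒ T₂ = 339×(0.158)^0.400 = 162 K; PV^γ = const ⇒ P₂ = 17.1 kPa.
For an ideal gas ΔU = nCvΔT with Cv = (5/2)R = 20.8 J/(mol·K).
ΔU = 2.18×20.8×(162−339) = -8030 J.

-8030 J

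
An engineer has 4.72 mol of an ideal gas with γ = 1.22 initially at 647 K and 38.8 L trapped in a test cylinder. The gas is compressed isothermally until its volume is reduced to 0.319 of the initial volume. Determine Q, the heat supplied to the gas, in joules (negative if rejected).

P₁ = nRT₁/V₁ = 4.72×8.314×647/38.8 = 654 kPa.
Isothermal: T stays 647 K; PV = const ⇒ V₂ = 12.4 L, P₂ = 2050 kPa.
ΔU = 0 (ideal gas, T constant).
W = nRT ln(V₂/V₁) = 4.72×8.314×647×ln(0.319) = -29000 J.
Q = ΔU + W = -29000 J.

-29000 J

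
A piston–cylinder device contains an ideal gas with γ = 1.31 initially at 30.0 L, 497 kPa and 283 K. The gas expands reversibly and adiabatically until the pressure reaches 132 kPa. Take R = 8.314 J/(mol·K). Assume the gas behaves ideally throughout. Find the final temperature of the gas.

207 K

Adiabatic: T₂/T₁ = (P₂/P₁)^((γ−1)/γ) ⇒ T₂ = 283×(0.266)^0.237 = 207 K; V₂ = 82.5 L.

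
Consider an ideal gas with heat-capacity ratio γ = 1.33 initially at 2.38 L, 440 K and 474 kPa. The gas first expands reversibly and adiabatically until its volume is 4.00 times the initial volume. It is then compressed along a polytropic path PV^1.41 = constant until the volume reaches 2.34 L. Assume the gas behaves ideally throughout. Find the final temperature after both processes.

495 K

n = P₁V₁/(RT₁) = 474×2.38/(8.314×440) = 0.308 mol.
Step 1 — Adiabatic: TV^(γ−1) = const ⇒ T₂ = 440×(0.250)^0.330 = 278 K; PV^γ = const ⇒ P₂ = 75.0 kPa.
ΔU = nCvΔT = 0.308×25.2×(278−440) = -1260 J.
Q = 0 for an adiabatic process, so W = −ΔU = 1260 J.
State after step 1: P = 75.0 kPa, V = 9.52 L, T = 278 K.
Step 2 — Polytropic n=1.41: T₂ = T₁(V₁/V₂)^(n−1) = 278×(4.07)^0.41 = 495 K; P₂ = P₁(V₁/V₂)^n = 542 kPa.
W = (P₁V₁−P₂V₂)/(n−1) = (75.0×9.52−542×2.34)/0.41 = -1350 J.
ΔU = nCvΔT = 0.308×25.2×(495−278) = 1680 J.
Q = ΔU + W = 328 J.
Net over both steps: W = -99.3 J, Q = 328 J, ΔU = 428 J.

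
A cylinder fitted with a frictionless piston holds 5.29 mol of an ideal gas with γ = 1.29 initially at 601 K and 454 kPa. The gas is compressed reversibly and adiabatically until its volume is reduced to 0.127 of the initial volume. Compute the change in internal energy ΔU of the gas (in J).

V₁ = nRT₁/P₁ = 5.29×8.314×601/454 = 58.2 L.
Adiabatic: TV^(γ−1) = const ⇒ T₂ = 601×(7.87)^0.290 = 1090 K; PV^γ = const ⇒ P₂ = 6500 kPa.
For an ideal gas ΔU = nCvΔT with Cv = R/(γ−1) = 28.7 J/(mol·K).
ΔU = 5.29×28.7×(1090−601) = 74700 J.

74700 J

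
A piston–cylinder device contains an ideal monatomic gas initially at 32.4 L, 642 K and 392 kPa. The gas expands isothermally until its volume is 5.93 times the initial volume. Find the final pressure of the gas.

Isothermal: T stays 642 K; PV = const ⇒ V₂ = 192 L, P₂ = 66.1 kPa.

66.1 kPa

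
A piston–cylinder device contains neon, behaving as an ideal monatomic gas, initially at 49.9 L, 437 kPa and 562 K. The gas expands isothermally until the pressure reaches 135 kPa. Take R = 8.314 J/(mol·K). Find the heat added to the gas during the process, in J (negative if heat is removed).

25600 J

n = P₁V₁/(RT₁) = 437×49.9/(8.314×562) = 4.67 mol.
Isothermal: T stays 562 K; PV = const ⇒ V₂ = 162 L, P₂ = 135 kPa.
ΔU = 0 (ideal gas, T constant).
W = nRT ln(V₂/V₁) = 4.67×8.314×562×ln(3.24) = 25600 J.
Q = ΔU + W = 25600 J.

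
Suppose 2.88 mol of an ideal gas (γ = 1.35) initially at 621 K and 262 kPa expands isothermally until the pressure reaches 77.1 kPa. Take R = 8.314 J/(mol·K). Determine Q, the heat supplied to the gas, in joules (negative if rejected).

18200 J

V₁ = nRT₁/P₁ = 2.88×8.314×621/262 = 56.8 L.
Isothermal: T stays 621 K; PV = const ⇒ V₂ = 193 L, P₂ = 77.1 kPa.
ΔU = 0 (ideal gas, T constant).
W = nRT ln(V₂/V₁) = 2.88×8.314×621×ln(3.40) = 18200 J.
Q = ΔU + W = 18200 J.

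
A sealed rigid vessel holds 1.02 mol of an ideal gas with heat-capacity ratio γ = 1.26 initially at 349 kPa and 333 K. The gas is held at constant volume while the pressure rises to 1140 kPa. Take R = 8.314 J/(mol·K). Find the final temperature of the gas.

1090 K

V₁ = nRT₁/P₁ = 1.02×8.314×333/349 = 8.09 L.
Isochoric: V stays 8.09 L; P/T = const ⇒ T₂ = 1090 K, P₂ = 1140 kPa.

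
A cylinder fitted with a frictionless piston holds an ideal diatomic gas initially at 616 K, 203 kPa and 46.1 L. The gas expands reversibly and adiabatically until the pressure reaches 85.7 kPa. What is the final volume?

85.4 L

Adiabatic: T₂/T₁ = (P₂/P₁)^((γ−1)/γ) ⇒ T₂ = 616×(0.422)^0.286 = 481 K; V₂ = 85.4 L.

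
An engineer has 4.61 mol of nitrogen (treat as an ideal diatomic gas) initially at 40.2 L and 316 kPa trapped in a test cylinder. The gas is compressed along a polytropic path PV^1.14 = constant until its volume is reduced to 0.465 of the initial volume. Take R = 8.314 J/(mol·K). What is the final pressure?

T₁ = P₁V₁/(nR) = 316×40.2/(4.61×8.314) = 331 K.
Polytropic n=1.14: T₂ = T₁(V₁/V₂)^(n−1) = 331×(2.15)^0.14 = 369 K; P₂ = P₁(V₁/V₂)^n = 756 kPa.

756 kPa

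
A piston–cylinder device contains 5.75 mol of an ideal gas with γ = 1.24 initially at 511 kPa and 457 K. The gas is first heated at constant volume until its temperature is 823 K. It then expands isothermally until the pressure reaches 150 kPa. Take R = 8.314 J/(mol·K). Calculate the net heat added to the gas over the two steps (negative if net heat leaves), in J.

144000 J

V₁ = nRT₁/P₁ = 5.75×8.314×457/511 = 42.8 L.
Step 1 — Isochoric: V stays 42.8 L; P/T = const ⇒ T₂ = 823 K, P₂ = 920 kPa.
W = 0 (no volume change).
ΔU = nCvΔT = 5.75×34.6×(823−457) = 72900 J.
Q = ΔU = 72900 J.
State after step 1: P = 920 kPa, V = 42.8 L, T = 823 K.
Step 2 — Isothermal: T stays 823 K; PV = const ⇒ V₂ = 262 L, P₂ = 150 kPa.
ΔU = 0 (ideal gas, T constant).
W = nRT ln(V₂/V₁) = 5.75×8.314×823×ln(6.13) = 71400 J.
Q = ΔU + W = 71400 J.
Net over both steps: W = 71400 J, Q = 144000 J, ΔU = 72900 J.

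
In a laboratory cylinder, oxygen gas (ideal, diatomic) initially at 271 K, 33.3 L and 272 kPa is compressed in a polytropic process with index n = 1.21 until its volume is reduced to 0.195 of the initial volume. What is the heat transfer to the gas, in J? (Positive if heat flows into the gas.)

n = P₁V₁/(RT₁) = 272×33.3/(8.314×271) = 4.02 mol.
Polytropic n=1.21: T₂ = T₁(V₁/V₂)^(n−1) = 271×(5.13)^0.21 = 382 K; P₂ = P₁(V₁/V₂)^n = 1970 kPa.
W = (P₁V₁−P₂V₂)/(n−1) = (272×33.3−1970×6.49)/0.21 = -17700 J.
ΔU = nCvΔT = 4.02×20.8×(382−271) = 9270 J.
Q = ΔU + W = -8390 J.

-8390 J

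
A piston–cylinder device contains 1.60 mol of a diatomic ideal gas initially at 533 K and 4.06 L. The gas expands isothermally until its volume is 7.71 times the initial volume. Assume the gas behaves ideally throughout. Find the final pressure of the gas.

227 kPa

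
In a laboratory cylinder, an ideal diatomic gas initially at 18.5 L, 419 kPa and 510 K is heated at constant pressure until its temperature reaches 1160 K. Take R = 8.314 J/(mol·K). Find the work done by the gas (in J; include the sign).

9880 J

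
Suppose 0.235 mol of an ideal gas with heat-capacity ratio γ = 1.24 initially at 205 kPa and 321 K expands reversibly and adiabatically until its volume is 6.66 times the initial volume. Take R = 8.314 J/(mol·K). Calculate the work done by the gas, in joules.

955 J

V₁ = nRT₁/P₁ = 0.235×8.314×321/205 = 3.06 L.
Adiabatic: TV^(γ−1) = const ⇒ T₂ = 321×(0.150)^0.240 = 204 K; PV^γ = const ⇒ P₂ = 19.5 kPa.
ΔU = nCvΔT = 0.235×34.6×(204−321) = -955 J.
Q = 0 for an adiabatic process, so W = −ΔU = 955 J.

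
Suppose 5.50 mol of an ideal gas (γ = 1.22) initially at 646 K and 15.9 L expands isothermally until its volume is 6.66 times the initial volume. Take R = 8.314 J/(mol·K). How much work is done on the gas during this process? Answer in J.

-56000 J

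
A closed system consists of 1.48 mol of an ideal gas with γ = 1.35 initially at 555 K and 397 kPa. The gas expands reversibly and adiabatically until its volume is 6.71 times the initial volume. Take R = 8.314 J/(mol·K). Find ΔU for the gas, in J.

-9490 J

V₁ = nRT₁/P₁ = 1.48×8.314×555/397 = 17.2 L.
Adiabatic: TV^(γ−1) = const ⇒ T₂ = 555×(0.149)^0.350 = 285 K; PV^γ = const ⇒ P₂ = 30.4 kPa.
For an ideal gas ΔU = nCvΔT with Cv = R/(γ−1) = 23.8 J/(mol·K).
ΔU = 1.48×23.8×(285−555) = -9490 J.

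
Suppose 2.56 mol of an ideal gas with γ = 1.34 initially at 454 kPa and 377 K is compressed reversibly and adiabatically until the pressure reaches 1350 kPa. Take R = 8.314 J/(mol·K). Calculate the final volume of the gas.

7.84 L

V₁ = nRT₁/P₁ = 2.56×8.314×377/454 = 17.7 L.
Adiabatic: T₂/T₁ = (P₂/P₁)^((γ−1)/γ) ⇒ T₂ = 377×(2.97)^0.254 = 497 K; V₂ = 7.84 L.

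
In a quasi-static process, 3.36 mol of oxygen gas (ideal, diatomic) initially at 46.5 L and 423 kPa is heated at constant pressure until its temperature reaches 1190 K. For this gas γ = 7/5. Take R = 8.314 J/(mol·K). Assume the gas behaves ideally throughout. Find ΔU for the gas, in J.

33900 J

T₁ = P₁V₁/(nR) = 423×46.5/(3.36×8.314) = 704 K.
Isobaric: P stays 423 kPa; V/T = const ⇒ T₂ = 1190 K, V₂ = 78.6 L.
For an ideal gas ΔU = nCvΔT with Cv = (5/2)R = 20.8 J/(mol·K).
ΔU = 3.36×20.8×(1190−704) = 33900 J.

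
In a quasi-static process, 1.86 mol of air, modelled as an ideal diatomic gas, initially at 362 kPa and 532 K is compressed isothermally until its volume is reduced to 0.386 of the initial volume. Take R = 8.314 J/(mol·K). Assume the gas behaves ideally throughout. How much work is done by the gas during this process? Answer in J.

-7830 J

V₁ = nRT₁/P₁ = 1.86×8.314×532/362 = 22.7 L.
Isothermal: T stays 532 K; PV = const ⇒ V₂ = 8.77 L, P₂ = 938 kPa.
W = nRT ln(V₂/V₁) = 1.86×8.314×532×ln(0.386) = -7830 J.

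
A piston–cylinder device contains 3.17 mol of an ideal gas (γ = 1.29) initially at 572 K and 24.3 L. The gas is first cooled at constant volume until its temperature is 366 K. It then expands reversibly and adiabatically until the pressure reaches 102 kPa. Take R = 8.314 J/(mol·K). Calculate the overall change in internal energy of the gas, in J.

P₁ = nRT₁/V₁ = 3.17×8.314×572/24.3 = 620 kPa.
Step 1 — Isochoric: V stays 24.3 L; P/T = const ⇒ T₂ = 366 K, P₂ = 397 kPa.
W = 0 (no volume change).
ΔU = nCvΔT = 3.17×28.7×(366−572) = -18700 J.
Q = ΔU = -18700 J.
State after step 1: P = 397 kPa, V = 24.3 L, T = 366 K.
Step 2 — Adiabatic: T₂/T₁ = (P₂/P₁)^((γ−1)/γ) ⇒ T₂ = 366×(0.257)^0.225 = 270 K; V₂ = 69.7 L.
ΔU = nCvΔT = 3.17×28.7×(270−366) = -8760 J.
Q = 0 for an adiabatic process, so W = −ΔU = 8760 J.
Net over both steps: W = 8760 J, Q = -18700 J, ΔU = -27500 J.

-27500 J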